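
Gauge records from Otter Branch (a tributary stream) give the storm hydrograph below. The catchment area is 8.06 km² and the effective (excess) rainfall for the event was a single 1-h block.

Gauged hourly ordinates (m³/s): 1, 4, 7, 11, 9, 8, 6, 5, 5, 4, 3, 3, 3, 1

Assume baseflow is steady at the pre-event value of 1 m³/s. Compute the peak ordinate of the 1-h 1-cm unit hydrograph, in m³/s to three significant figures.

Direct runoff: 0.0, 3.0, 6.0, 10.0, 8.0, 7.0, 5.0, 4.0, 4.0, 3.0, 2.0, 2.0, 2.0, 0.0 m³/s; ΣQ_DR = 56.00 m³/s, peak = 10.0 m³/s.
Runoff depth d = ΣQ_DR·Δt / A = 56.00 × 3600 / (8.06 km²) = 25.01 mm.
The 1-cm UH is the DRH scaled by (10 mm)/d, so U_p = 10.0 × 10/25.01 = 4.00 m³/s.

U_p ≈ 4.00 m³/s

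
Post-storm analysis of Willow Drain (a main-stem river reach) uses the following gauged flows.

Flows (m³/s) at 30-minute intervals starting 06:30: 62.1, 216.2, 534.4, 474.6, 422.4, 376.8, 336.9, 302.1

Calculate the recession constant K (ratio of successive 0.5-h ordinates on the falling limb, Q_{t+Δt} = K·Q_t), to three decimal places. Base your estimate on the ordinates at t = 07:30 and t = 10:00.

K ≈ 0.892

Using the recession-limb readings at t = 07:30 and t = 10:00: Q falls from 534.4 to 302.1 m³/s over 5 intervals.
K = (Q₂/Q₁)^(1/5) = (302.1/534.4)^(1/5) = 0.892.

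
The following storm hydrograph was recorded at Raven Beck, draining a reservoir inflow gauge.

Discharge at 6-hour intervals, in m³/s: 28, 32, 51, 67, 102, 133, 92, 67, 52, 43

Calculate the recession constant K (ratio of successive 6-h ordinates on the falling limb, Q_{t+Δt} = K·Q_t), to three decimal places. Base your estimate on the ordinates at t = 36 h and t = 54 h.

Using the recession-limb readings at t = 36 h and t = 54 h: Q falls from 92 to 43 m³/s over 3 intervals.
K = (Q₂/Q₁)^(1/3) = (43/92)^(1/3) = 0.776.

K ≈ 0.776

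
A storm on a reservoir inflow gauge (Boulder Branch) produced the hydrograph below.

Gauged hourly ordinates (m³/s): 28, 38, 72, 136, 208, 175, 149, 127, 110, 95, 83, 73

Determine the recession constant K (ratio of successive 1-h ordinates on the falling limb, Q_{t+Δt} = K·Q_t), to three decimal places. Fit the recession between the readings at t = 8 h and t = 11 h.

K ≈ 0.872

Using the recession-limb readings at t = 8 h and t = 11 h: Q falls from 110 to 73 m³/s over 3 intervals.
K = (Q₂/Q₁)^(1/3) = (73/110)^(1/3) = 0.872.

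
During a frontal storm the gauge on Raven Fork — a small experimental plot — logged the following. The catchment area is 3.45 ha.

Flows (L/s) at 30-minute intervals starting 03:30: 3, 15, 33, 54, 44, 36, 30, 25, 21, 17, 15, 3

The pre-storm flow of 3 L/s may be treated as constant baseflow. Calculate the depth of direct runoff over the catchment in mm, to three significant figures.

d ≈ 13.6 mm

Direct runoff: 0.0, 12.0, 30.0, 51.0, 41.0, 33.0, 27.0, 22.0, 18.0, 14.0, 12.0, 0.0 L/s; ΣQ_DR = 260.0 L/s.
V = ΣQ_DR · Δt = 260.0 × 1800 s = 4.680 × 10^5 L.
Over A = 3.45 ha, depth = V / A = 13.6 mm.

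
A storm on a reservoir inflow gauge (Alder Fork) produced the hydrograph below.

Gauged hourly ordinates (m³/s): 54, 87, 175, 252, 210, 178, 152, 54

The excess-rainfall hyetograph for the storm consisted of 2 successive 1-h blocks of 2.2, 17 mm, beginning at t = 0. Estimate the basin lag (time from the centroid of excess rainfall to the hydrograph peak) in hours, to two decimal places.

Centroid of excess rainfall: t_c = Σ P_i·t̄_i / ΣP_i = 1.3854 h (block centres at 0.5, 1.5 h).
Hydrograph peak occurs at t = 3 h, so basin lag t_L = 3 − 1.3854 = 1.61 h.

t_L ≈ 1.61 h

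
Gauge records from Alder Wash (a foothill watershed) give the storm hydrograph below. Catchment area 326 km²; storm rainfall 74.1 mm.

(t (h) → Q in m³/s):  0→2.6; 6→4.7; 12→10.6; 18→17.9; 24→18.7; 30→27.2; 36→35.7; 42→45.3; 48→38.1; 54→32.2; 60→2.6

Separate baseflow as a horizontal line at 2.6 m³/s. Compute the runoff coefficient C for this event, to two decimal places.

ΣQ_DR = 207.0 m³/s; V = ΣQ_DR·Δt = 4.471 × 10^6 m³.
Runoff depth d = V / A = 13.72 mm.
C = d / P = 13.72 / 74.1 = 0.19.

C ≈ 0.19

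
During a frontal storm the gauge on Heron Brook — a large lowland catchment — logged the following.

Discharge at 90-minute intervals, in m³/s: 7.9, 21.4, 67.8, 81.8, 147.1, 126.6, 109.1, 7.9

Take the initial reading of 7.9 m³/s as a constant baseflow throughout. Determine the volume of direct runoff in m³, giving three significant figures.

Direct-runoff ordinates (Q − Q_b): 0.0, 13.5, 59.9, 73.9, 139.2, 118.7, 101.2, 0.0 m³/s.
ΣQ_DR = 506.4 m³/s.
With Δt = 1.5 h = 5400 s, V = ΣQ_DR · Δt = 506.4 × 5400 = 2.73 × 10^6 m³.

V ≈ 2.73 × 10^6 m³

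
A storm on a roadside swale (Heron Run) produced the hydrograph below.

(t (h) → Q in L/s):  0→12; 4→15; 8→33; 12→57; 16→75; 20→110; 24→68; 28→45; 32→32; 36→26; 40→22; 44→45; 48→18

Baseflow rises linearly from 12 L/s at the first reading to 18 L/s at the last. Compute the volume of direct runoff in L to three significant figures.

V ≈ 5.23 × 10^6 L

Direct-runoff ordinates (Q − Q_b): 0.00, 2.50, 20.00, 43.50, 61.00, 95.50, 53.00, 29.50, 16.00, 9.50, 5.00, 27.50, 0.00 L/s.
ΣQ_DR = 363.0 L/s.
With Δt = 4 h = 14400 s, V = ΣQ_DR · Δt = 363.0 × 14400 = 5.23 × 10^6 L.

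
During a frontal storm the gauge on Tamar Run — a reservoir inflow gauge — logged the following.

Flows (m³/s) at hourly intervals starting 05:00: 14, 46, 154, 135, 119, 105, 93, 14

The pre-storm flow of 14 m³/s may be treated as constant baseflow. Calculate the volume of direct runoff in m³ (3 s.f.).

V ≈ 2.04 × 10^6 m³

Direct-runoff ordinates (Q − Q_b): 0.0, 32.0, 140.0, 121.0, 105.0, 91.0, 79.0, 0.0 m³/s.
ΣQ_DR = 568.0 m³/s.
With Δt = 1 h = 3600 s, V = ΣQ_DR · Δt = 568.0 × 3600 = 2.04 × 10^6 m³.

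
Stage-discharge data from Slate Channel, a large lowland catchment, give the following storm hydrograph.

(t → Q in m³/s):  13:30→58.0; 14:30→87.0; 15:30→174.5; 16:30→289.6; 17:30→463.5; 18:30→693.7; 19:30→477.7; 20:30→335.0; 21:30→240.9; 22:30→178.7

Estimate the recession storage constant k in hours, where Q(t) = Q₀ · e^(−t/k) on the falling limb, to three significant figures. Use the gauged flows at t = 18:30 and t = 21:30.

k ≈ 2.84 h

On the falling limb, Q drops from 693.7 to 240.9 m³/s between t = 18:30 and t = 21:30 (Δt = 3 h).
k = −Δt / ln(Q₂/Q₁) = −3 / ln(240.9/693.7) = 2.84 h.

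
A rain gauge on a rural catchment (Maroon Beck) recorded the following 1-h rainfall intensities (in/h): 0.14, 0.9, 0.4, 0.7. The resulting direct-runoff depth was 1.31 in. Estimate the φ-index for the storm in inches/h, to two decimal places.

Only the 3 blocks with intensity above φ contribute runoff: 0.9, 0.4, 0.7 in/h.
Σ(I−φ)·Δt = d  ⇒  (0.9+0.4+0.7 − 3φ)·1 = 1.31
φ = (2.000 − 1.31/1) / 3 = 0.23 in/h.

φ ≈ 0.23 in/h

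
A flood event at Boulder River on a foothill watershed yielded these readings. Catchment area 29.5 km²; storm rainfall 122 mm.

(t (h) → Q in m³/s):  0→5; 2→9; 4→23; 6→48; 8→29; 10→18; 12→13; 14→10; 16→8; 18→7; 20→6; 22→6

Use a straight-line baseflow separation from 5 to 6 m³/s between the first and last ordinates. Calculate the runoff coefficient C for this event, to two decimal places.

ΣQ_DR = 116.0 m³/s; V = ΣQ_DR·Δt = 8.352 × 10^5 m³.
Runoff depth d = V / A = 28.31 mm.
C = d / P = 28.31 / 122 = 0.23.

C ≈ 0.23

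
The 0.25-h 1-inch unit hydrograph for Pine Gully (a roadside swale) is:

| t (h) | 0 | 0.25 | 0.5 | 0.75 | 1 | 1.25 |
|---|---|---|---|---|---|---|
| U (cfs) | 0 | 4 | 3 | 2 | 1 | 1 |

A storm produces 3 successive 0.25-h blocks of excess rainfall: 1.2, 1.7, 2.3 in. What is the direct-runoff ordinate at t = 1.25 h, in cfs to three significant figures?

By discrete convolution, Q_j = Σ (P_i / 1 in) · U_{j−i}.
At t = 1.25 h (j=5): Q = (1.2/1)·1 + (1.7/1)·1 + (2.3/1)·2 = 7.50 cfs.

Q ≈ 7.50 cfs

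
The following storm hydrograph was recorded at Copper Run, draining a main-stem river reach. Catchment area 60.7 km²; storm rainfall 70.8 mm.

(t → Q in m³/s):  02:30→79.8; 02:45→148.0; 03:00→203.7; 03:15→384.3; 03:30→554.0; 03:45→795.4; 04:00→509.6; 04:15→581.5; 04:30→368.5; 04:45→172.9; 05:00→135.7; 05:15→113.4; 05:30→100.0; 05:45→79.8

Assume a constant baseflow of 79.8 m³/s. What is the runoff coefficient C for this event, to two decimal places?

ΣQ_DR = 3109 m³/s; V = ΣQ_DR·Δt = 2.798 × 10^6 m³.
Runoff depth d = V / A = 46.10 mm.
C = d / P = 46.10 / 70.8 = 0.65.

C ≈ 0.65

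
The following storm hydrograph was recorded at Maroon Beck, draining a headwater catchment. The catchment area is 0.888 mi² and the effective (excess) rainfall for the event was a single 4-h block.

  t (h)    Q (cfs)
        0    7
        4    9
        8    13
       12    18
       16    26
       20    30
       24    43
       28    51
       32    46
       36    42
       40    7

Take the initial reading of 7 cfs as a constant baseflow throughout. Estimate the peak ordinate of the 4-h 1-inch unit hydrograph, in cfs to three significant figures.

Direct runoff: 0.0, 2.0, 6.0, 11.0, 19.0, 23.0, 36.0, 44.0, 39.0, 35.0, 0.0 cfs; ΣQ_DR = 215.0 cfs, peak = 44.0 cfs.
Runoff depth d = ΣQ_DR·Δt / A = 215.0 × 14400 / (0.888 mi²) = 1.501 in.
The 1-inch UH is the DRH scaled by (1 in)/d, so U_p = 44.0 × 1/1.501 = 29.3 cfs.

U_p ≈ 29.3 cfs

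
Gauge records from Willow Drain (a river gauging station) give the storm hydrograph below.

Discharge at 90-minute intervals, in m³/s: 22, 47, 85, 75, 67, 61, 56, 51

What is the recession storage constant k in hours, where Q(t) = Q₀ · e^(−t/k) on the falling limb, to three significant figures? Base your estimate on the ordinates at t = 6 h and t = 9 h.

On the falling limb, Q drops from 67 to 56 m³/s between t = 6 h and t = 9 h (Δt = 3 h).
k = −Δt / ln(Q₂/Q₁) = −3 / ln(56/67) = 16.7 h.

k ≈ 16.7 h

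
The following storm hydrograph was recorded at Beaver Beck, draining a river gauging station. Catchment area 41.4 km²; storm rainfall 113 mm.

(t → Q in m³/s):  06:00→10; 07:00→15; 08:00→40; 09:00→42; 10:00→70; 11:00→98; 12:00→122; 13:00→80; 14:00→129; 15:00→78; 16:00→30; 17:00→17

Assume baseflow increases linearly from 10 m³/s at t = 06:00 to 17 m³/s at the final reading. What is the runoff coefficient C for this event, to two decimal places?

C ≈ 0.44

ΣQ_DR = 569.0 m³/s; V = ΣQ_DR·Δt = 2.048 × 10^6 m³.
Runoff depth d = V / A = 49.48 mm.
C = d / P = 49.48 / 113 = 0.44.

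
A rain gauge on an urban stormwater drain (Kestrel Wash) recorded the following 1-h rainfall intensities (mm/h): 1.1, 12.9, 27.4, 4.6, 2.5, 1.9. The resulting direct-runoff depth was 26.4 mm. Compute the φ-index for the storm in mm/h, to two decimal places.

Only the 2 blocks with intensity above φ contribute runoff: 12.9, 27.4 mm/h.
Σ(I−φ)·Δt = d  ⇒  (12.9+27.4 − 2φ)·1 = 26.4
φ = (40.30 − 26.4/1) / 2 = 6.95 mm/h.

φ ≈ 6.95 mm/h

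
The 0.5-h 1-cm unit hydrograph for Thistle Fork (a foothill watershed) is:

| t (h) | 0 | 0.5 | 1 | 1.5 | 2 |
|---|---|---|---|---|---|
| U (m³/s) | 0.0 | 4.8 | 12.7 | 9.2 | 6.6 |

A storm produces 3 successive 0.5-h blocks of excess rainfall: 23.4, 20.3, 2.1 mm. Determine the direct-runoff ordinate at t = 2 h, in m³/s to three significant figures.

By discrete convolution, Q_j = Σ (P_i / 10 mm) · U_{j−i}.
At t = 2 h (j=4): Q = (23.4/10)·6.6 + (20.3/10)·9.2 + (2.1/10)·12.7 = 36.8 m³/s.

Q ≈ 36.8 m³/s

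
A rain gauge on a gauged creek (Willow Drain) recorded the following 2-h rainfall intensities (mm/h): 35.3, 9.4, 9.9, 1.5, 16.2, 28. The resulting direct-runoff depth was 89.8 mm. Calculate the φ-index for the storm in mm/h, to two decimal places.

Only the 3 blocks with intensity above φ contribute runoff: 35.3, 16.2, 28 mm/h.
Σ(I−φ)·Δt = d  ⇒  (35.3+16.2+28 − 3φ)·2 = 89.8
φ = (79.50 − 89.8/2) / 3 = 11.53 mm/h.

φ ≈ 11.53 mm/h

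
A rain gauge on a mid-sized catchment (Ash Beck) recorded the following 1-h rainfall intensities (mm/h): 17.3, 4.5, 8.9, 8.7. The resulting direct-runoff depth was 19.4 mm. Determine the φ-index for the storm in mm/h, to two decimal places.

Only the 3 blocks with intensity above φ contribute runoff: 17.3, 8.9, 8.7 mm/h.
Σ(I−φ)·Δt = d  ⇒  (17.3+8.9+8.7 − 3φ)·1 = 19.4
φ = (34.90 − 19.4/1) / 3 = 5.17 mm/h.

φ ≈ 5.17 mm/h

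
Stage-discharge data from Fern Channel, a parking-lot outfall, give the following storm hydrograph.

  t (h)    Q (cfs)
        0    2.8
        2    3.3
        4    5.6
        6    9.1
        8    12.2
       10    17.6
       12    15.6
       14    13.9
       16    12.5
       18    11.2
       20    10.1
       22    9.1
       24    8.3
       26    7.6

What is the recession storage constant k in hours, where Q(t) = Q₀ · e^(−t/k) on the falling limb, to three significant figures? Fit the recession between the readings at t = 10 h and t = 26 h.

On the falling limb, Q drops from 17.6 to 7.6 cfs between t = 10 h and t = 26 h (Δt = 16 h).
k = −Δt / ln(Q₂/Q₁) = −16 / ln(7.6/17.6) = 19.1 h.

k ≈ 19.1 h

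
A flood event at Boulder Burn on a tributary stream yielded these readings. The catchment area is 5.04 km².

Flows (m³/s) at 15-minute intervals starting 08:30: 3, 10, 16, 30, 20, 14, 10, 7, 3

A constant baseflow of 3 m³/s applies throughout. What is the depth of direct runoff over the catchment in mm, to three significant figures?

d ≈ 15.4 mm

Direct runoff: 0.0, 7.0, 13.0, 27.0, 17.0, 11.0, 7.0, 4.0, 0.0 m³/s; ΣQ_DR = 86.00 m³/s.
V = ΣQ_DR · Δt = 86.00 × 900 s = 77400 m³.
Over A = 5.04 km², depth = V / A = 15.4 mm.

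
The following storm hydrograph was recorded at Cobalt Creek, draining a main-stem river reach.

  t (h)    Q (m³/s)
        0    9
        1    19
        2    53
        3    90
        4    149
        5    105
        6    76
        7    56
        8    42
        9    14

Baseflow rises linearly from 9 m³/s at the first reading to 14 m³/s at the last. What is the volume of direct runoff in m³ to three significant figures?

V ≈ 1.79 × 10^6 m³

Direct-runoff ordinates (Q − Q_b): 0.00, 9.44, 42.89, 79.33, 137.78, 93.22, 63.67, 43.11, 28.56, 0.00 m³/s.
ΣQ_DR = 498.0 m³/s.
With Δt = 1 h = 3600 s, V = ΣQ_DR · Δt = 498.0 × 3600 = 1.79 × 10^6 m³.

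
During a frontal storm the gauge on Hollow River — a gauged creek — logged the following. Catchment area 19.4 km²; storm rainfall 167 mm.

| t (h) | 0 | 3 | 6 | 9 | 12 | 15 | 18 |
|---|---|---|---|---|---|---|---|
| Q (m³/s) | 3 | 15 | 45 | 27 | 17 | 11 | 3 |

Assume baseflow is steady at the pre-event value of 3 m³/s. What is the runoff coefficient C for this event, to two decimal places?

ΣQ_DR = 100.0 m³/s; V = ΣQ_DR·Δt = 1.080 × 10^6 m³.
Runoff depth d = V / A = 55.67 mm.
C = d / P = 55.67 / 167 = 0.33.

C ≈ 0.33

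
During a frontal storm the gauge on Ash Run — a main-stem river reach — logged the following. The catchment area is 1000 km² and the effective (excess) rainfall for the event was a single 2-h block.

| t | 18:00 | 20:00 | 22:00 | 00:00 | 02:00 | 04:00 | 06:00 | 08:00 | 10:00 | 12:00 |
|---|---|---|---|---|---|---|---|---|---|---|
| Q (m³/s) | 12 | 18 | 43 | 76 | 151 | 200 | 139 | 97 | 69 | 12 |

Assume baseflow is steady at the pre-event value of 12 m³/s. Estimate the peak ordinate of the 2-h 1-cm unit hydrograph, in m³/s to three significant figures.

U_p ≈ 375 m³/s

Direct runoff: 0.0, 6.0, 31.0, 64.0, 139.0, 188.0, 127.0, 85.0, 57.0, 0.0 m³/s; ΣQ_DR = 697.0 m³/s, peak = 188.0 m³/s.
Runoff depth d = ΣQ_DR·Δt / A = 697.0 × 7200 / (1000 km²) = 5.018 mm.
The 1-cm UH is the DRH scaled by (10 mm)/d, so U_p = 188.0 × 10/5.018 = 375 m³/s.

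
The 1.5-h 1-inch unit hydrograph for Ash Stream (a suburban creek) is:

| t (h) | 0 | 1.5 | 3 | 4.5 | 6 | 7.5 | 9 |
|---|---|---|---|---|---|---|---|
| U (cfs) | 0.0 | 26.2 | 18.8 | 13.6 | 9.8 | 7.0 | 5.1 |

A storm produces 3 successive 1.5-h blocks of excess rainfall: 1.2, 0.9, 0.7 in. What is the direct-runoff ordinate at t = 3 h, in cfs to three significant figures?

By discrete convolution, Q_j = Σ (P_i / 1 in) · U_{j−i}.
At t = 3 h (j=2): Q = (1.2/1)·18.8 + (0.9/1)·26.2 + (0.7/1)·0.0 = 46.1 cfs.

Q ≈ 46.1 cfs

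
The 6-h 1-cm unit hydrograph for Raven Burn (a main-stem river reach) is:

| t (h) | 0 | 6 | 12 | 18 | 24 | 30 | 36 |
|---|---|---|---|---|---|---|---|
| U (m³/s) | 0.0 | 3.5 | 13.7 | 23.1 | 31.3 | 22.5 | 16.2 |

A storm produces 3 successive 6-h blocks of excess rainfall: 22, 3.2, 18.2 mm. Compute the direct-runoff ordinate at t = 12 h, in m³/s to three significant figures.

By discrete convolution, Q_j = Σ (P_i / 10 mm) · U_{j−i}.
At t = 12 h (j=2): Q = (22/10)·13.7 + (3.2/10)·3.5 + (18.2/10)·0.0 = 31.3 m³/s.

Q ≈ 31.3 m³/s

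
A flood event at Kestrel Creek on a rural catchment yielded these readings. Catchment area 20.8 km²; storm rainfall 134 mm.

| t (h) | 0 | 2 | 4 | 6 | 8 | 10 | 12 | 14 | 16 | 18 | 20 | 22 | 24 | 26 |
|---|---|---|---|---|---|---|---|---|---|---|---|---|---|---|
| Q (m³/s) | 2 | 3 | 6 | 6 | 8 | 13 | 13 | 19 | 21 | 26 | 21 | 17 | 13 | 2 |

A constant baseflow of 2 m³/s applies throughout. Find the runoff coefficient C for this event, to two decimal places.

C ≈ 0.37

ΣQ_DR = 142.0 m³/s; V = ΣQ_DR·Δt = 1.022 × 10^6 m³.
Runoff depth d = V / A = 49.15 mm.
C = d / P = 49.15 / 134 = 0.37.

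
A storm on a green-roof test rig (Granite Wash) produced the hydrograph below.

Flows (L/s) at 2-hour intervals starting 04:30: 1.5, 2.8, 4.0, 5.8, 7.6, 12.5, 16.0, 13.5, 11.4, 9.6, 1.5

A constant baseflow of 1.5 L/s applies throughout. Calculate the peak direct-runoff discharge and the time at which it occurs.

Subtracting baseflow gives direct-runoff ordinates: 0.0, 1.3, 2.5, 4.3, 6.1, 11.0, 14.5, 12.0, 9.9, 8.1, 0.0 L/s.
The maximum is 14.5 L/s, occurring at the reading for t = 16:30.

Q_p = 14.5 L/s at t = 16:30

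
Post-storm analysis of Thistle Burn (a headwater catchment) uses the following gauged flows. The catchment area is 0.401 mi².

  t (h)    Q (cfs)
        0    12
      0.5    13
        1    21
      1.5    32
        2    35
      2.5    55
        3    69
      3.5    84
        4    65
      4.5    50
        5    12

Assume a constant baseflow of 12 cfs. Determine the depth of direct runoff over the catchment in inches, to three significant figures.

Direct runoff: 0.0, 1.0, 9.0, 20.0, 23.0, 43.0, 57.0, 72.0, 53.0, 38.0, 0.0 cfs; ΣQ_DR = 316.0 cfs.
V = ΣQ_DR · Δt = 316.0 × 1800 s = 5.688 × 10^5 ft³.
Over A = 0.401 mi², depth = V / A = 0.611 in.

d ≈ 0.611 in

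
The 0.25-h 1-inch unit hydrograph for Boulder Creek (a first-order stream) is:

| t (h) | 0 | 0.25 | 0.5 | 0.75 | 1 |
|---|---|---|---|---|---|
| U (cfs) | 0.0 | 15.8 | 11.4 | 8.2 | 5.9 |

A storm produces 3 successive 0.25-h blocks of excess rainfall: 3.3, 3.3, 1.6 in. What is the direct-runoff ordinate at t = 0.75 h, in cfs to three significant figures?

By discrete convolution, Q_j = Σ (P_i / 1 in) · U_{j−i}.
At t = 0.75 h (j=3): Q = (3.3/1)·8.2 + (3.3/1)·11.4 + (1.6/1)·15.8 = 90.0 cfs.

Q ≈ 90.0 cfs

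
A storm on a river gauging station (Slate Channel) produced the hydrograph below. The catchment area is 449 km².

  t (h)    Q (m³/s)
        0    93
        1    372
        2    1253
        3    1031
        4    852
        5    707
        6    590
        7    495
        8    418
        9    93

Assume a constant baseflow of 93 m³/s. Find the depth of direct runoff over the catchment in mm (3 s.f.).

d ≈ 39.9 mm

Direct runoff: 0.0, 279.0, 1160.0, 938.0, 759.0, 614.0, 497.0, 402.0, 325.0, 0.0 m³/s; ΣQ_DR = 4974 m³/s.
V = ΣQ_DR · Δt = 4974 × 3600 s = 1.791 × 10^7 m³.
Over A = 449 km², depth = V / A = 39.9 mm.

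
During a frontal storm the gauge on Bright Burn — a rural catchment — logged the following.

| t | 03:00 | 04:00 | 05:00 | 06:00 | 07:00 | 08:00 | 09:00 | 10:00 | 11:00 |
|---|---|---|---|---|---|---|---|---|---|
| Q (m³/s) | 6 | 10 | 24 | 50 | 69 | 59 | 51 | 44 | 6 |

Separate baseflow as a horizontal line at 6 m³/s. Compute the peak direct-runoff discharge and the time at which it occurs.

Subtracting baseflow gives direct-runoff ordinates: 0.0, 4.0, 18.0, 44.0, 63.0, 53.0, 45.0, 38.0, 0.0 m³/s.
The maximum is 63.0 m³/s, occurring at the reading for t = 07:00.

Q_p = 63.0 m³/s at t = 07:00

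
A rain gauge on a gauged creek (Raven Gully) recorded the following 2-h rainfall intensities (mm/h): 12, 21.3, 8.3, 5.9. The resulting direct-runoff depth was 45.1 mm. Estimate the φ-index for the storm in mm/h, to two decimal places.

φ ≈ 6.35 mm/h

Only the 3 blocks with intensity above φ contribute runoff: 12, 21.3, 8.3 mm/h.
Σ(I−φ)·Δt = d  ⇒  (12+21.3+8.3 − 3φ)·2 = 45.1
φ = (41.60 − 45.1/2) / 3 = 6.35 mm/h.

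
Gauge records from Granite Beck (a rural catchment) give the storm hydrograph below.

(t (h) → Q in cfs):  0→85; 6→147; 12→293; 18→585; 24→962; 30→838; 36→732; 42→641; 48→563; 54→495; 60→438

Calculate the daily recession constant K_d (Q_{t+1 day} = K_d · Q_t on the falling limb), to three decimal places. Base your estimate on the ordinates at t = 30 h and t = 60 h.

Between t = 30 h and t = 60 h the flow falls from 838 to 438 cfs over 5×6 h = 30 h.
Per-interval ratio K = (438/838)^(1/5) = 0.8783; K_d = K^(24/6) = 0.595.

K_d ≈ 0.595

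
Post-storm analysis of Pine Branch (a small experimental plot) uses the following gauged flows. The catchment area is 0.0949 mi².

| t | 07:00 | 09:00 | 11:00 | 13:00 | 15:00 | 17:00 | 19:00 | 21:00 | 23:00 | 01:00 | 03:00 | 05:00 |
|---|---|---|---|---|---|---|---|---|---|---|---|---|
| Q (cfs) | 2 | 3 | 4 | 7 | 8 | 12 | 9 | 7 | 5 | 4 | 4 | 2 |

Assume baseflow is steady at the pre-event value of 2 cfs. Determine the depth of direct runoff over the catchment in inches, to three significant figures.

Direct runoff: 0.0, 1.0, 2.0, 5.0, 6.0, 10.0, 7.0, 5.0, 3.0, 2.0, 2.0, 0.0 cfs; ΣQ_DR = 43.00 cfs.
V = ΣQ_DR · Δt = 43.00 × 7200 s = 3.096 × 10^5 ft³.
Over A = 0.0949 mi², depth = V / A = 1.40 in.

d ≈ 1.40 in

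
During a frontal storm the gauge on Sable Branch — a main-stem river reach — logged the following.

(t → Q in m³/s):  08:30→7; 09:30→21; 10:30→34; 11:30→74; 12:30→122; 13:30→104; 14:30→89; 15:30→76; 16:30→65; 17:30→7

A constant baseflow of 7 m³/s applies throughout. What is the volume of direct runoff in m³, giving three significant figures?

Direct-runoff ordinates (Q − Q_b): 0.0, 14.0, 27.0, 67.0, 115.0, 97.0, 82.0, 69.0, 58.0, 0.0 m³/s.
ΣQ_DR = 529.0 m³/s.
With Δt = 1 h = 3600 s, V = ΣQ_DR · Δt = 529.0 × 3600 = 1.90 × 10^6 m³.

V ≈ 1.90 × 10^6 m³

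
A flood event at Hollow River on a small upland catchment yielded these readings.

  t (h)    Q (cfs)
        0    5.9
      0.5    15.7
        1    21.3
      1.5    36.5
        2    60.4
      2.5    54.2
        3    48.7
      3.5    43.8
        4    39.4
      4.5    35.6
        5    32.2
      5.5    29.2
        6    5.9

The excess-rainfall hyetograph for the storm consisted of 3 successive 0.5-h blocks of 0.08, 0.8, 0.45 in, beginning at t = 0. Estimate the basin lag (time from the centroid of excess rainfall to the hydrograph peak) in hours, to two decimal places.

Centroid of excess rainfall: t_c = Σ P_i·t̄_i / ΣP_i = 0.8891 h (block centres at 0.25, 0.75, 1.25 h).
Hydrograph peak occurs at t = 2 h, so basin lag t_L = 2 − 0.8891 = 1.11 h.

t_L ≈ 1.11 h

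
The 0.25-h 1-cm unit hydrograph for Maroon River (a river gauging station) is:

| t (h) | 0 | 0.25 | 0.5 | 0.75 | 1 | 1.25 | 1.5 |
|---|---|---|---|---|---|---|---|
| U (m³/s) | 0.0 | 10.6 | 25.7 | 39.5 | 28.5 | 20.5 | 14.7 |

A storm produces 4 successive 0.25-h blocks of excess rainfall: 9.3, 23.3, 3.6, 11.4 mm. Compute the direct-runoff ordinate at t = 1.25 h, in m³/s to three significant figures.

Q ≈ 129 m³/s

By discrete convolution, Q_j = Σ (P_i / 10 mm) · U_{j−i}.
At t = 1.25 h (j=5): Q = (9.3/10)·20.5 + (23.3/10)·28.5 + (3.6/10)·39.5 + (11.4/10)·25.7 = 129 m³/s.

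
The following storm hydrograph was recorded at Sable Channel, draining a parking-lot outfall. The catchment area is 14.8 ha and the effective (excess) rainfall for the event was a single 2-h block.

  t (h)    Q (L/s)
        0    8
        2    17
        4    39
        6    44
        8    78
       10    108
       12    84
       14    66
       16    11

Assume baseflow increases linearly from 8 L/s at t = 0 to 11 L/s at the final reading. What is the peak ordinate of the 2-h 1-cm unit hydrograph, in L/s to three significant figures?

U_p ≈ 54.6 L/s

Direct runoff: 0.00, 8.62, 30.25, 34.88, 68.50, 98.12, 73.75, 55.38, 0.00 L/s; ΣQ_DR = 369.5 L/s, peak = 98.12 L/s.
Runoff depth d = ΣQ_DR·Δt / A = 369.5 × 7200 / (14.8 ha) = 17.98 mm.
The 1-cm UH is the DRH scaled by (10 mm)/d, so U_p = 98.12 × 10/17.98 = 54.6 L/s.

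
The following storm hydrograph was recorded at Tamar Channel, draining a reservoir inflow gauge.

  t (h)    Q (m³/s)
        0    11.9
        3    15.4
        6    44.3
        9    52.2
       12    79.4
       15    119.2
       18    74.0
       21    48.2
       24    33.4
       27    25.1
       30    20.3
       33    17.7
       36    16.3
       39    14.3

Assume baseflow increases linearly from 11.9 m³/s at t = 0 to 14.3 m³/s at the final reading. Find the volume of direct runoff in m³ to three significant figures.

V ≈ 4.19 × 10^6 m³

Direct-runoff ordinates (Q − Q_b): 0.00, 3.32, 32.03, 39.75, 66.76, 106.38, 60.99, 35.01, 20.02, 11.54, 6.55, 3.77, 2.18, 0.00 m³/s.
ΣQ_DR = 388.3 m³/s.
With Δt = 3 h = 10800 s, V = ΣQ_DR · Δt = 388.3 × 10800 = 4.19 × 10^6 m³.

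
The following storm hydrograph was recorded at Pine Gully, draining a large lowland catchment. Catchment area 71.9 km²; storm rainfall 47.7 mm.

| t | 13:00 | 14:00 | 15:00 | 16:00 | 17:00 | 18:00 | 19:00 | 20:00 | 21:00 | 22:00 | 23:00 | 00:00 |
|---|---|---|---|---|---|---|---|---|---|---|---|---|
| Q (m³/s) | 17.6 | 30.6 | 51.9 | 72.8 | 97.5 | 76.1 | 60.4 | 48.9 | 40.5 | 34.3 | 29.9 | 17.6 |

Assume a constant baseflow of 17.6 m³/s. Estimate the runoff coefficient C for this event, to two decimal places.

C ≈ 0.39

ΣQ_DR = 366.9 m³/s; V = ΣQ_DR·Δt = 1.321 × 10^6 m³.
Runoff depth d = V / A = 18.37 mm.
C = d / P = 18.37 / 47.7 = 0.39.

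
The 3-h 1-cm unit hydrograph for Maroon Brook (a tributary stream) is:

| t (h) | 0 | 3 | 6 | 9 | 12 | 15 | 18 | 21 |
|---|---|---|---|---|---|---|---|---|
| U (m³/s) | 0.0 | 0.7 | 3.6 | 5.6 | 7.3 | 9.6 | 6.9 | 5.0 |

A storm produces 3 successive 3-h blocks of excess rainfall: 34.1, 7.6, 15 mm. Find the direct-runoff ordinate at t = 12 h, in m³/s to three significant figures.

By discrete convolution, Q_j = Σ (P_i / 10 mm) · U_{j−i}.
At t = 12 h (j=4): Q = (34.1/10)·7.3 + (7.6/10)·5.6 + (15/10)·3.6 = 34.5 m³/s.

Q ≈ 34.5 m³/s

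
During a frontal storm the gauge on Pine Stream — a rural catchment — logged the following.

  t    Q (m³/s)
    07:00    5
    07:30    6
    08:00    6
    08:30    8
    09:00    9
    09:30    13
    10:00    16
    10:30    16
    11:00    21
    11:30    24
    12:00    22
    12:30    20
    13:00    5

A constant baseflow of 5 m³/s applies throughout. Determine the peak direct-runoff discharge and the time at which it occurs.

Q_p = 19.0 m³/s at t = 11:30

Subtracting baseflow gives direct-runoff ordinates: 0.0, 1.0, 1.0, 3.0, 4.0, 8.0, 11.0, 11.0, 16.0, 19.0, 17.0, 15.0, 0.0 m³/s.
The maximum is 19.0 m³/s, occurring at the reading for t = 11:30.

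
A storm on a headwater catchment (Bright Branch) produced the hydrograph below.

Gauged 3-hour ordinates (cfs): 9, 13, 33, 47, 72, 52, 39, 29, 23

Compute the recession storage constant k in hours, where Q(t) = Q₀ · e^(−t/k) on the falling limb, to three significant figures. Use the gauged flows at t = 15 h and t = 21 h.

k ≈ 10.3 h

On the falling limb, Q drops from 52 to 29 cfs between t = 15 h and t = 21 h (Δt = 6 h).
k = −Δt / ln(Q₂/Q₁) = −6 / ln(29/52) = 10.3 h.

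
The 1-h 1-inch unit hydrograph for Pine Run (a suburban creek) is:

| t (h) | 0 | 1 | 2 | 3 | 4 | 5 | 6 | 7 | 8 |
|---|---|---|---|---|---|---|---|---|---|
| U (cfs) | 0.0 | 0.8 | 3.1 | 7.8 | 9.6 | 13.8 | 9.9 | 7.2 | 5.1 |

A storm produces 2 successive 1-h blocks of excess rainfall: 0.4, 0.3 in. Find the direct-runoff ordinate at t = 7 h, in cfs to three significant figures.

By discrete convolution, Q_j = Σ (P_i / 1 in) · U_{j−i}.
At t = 7 h (j=7): Q = (0.4/1)·7.2 + (0.3/1)·9.9 = 5.85 cfs.

Q ≈ 5.85 cfs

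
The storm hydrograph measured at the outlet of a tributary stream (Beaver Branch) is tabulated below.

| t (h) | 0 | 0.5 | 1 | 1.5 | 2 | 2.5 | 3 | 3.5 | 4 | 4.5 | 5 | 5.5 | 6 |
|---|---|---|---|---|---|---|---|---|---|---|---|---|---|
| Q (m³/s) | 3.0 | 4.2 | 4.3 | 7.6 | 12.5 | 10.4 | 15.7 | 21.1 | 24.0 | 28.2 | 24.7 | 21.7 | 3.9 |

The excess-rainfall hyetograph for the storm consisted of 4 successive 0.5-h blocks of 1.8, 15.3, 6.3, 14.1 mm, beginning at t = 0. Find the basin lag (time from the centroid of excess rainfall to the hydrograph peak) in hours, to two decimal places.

t_L ≈ 3.31 h

Centroid of excess rainfall: t_c = Σ P_i·t̄_i / ΣP_i = 1.1860 h (block centres at 0.25, 0.75, 1.25, 1.75 h).
Hydrograph peak occurs at t = 4.5 h, so basin lag t_L = 4.5 − 1.1860 = 3.31 h.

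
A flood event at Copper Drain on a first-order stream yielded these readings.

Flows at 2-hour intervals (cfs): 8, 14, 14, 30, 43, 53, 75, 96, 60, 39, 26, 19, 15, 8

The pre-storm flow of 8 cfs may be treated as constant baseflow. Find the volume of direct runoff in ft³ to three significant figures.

V ≈ 2.79 × 10^6 ft³

Direct-runoff ordinates (Q − Q_b): 0.0, 6.0, 6.0, 22.0, 35.0, 45.0, 67.0, 88.0, 52.0, 31.0, 18.0, 11.0, 7.0, 0.0 cfs.
ΣQ_DR = 388.0 cfs.
With Δt = 2 h = 7200 s, V = ΣQ_DR · Δt = 388.0 × 7200 = 2.79 × 10^6 ft³.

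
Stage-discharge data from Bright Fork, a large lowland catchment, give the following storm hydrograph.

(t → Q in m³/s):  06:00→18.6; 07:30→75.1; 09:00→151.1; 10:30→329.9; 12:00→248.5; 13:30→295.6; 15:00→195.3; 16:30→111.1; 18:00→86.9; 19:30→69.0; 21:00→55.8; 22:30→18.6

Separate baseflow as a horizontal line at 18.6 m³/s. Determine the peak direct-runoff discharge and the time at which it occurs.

Q_p = 311.3 m³/s at t = 10:30

Subtracting baseflow gives direct-runoff ordinates: 0.0, 56.5, 132.5, 311.3, 229.9, 277.0, 176.7, 92.5, 68.3, 50.4, 37.2, 0.0 m³/s.
The maximum is 311.3 m³/s, occurring at the reading for t = 10:30.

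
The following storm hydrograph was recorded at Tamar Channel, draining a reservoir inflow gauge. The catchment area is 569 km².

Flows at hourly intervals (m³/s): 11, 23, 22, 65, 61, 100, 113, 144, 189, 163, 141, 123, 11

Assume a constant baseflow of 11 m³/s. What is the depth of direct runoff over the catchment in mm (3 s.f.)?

d ≈ 6.47 mm

Direct runoff: 0.0, 12.0, 11.0, 54.0, 50.0, 89.0, 102.0, 133.0, 178.0, 152.0, 130.0, 112.0, 0.0 m³/s; ΣQ_DR = 1023 m³/s.
V = ΣQ_DR · Δt = 1023 × 3600 s = 3.683 × 10^6 m³.
Over A = 569 km², depth = V / A = 6.47 mm.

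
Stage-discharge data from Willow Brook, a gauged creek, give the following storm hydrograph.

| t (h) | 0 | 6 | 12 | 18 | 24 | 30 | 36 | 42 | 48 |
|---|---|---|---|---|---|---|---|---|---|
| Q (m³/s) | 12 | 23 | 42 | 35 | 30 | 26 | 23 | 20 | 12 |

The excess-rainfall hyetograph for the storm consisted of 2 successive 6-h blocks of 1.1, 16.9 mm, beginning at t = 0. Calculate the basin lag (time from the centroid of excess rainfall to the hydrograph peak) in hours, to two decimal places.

Centroid of excess rainfall: t_c = Σ P_i·t̄_i / ΣP_i = 8.6333 h (block centres at 3, 9 h).
Hydrograph peak occurs at t = 12 h, so basin lag t_L = 12 − 8.6333 = 3.37 h.

t_L ≈ 3.37 h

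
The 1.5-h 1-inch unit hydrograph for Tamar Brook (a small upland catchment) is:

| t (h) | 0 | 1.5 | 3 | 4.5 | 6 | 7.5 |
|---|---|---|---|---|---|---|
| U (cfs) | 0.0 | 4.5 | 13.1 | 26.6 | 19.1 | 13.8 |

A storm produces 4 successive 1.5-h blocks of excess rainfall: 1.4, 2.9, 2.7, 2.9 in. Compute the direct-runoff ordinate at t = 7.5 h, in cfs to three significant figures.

By discrete convolution, Q_j = Σ (P_i / 1 in) · U_{j−i}.
At t = 7.5 h (j=5): Q = (1.4/1)·13.8 + (2.9/1)·19.1 + (2.7/1)·26.6 + (2.9/1)·13.1 = 185 cfs.

Q ≈ 185 cfs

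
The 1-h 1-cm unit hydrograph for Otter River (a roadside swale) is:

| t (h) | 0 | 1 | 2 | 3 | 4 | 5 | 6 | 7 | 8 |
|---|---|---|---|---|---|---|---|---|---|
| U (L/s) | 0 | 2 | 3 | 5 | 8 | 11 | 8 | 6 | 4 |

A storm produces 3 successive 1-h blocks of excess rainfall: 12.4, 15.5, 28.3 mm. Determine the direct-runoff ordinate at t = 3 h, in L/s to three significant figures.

By discrete convolution, Q_j = Σ (P_i / 10 mm) · U_{j−i}.
At t = 3 h (j=3): Q = (12.4/10)·5 + (15.5/10)·3 + (28.3/10)·2 = 16.5 L/s.

Q ≈ 16.5 L/s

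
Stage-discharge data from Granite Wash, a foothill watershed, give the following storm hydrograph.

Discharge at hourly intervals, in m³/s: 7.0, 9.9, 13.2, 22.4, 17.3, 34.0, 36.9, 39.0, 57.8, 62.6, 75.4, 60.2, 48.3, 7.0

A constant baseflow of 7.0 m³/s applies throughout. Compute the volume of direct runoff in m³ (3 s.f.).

Direct-runoff ordinates (Q − Q_b): 0.0, 2.9, 6.2, 15.4, 10.3, 27.0, 29.9, 32.0, 50.8, 55.6, 68.4, 53.2, 41.3, 0.0 m³/s.
ΣQ_DR = 393.0 m³/s.
With Δt = 1 h = 3600 s, V = ΣQ_DR · Δt = 393.0 × 3600 = 1.41 × 10^6 m³.

V ≈ 1.41 × 10^6 m³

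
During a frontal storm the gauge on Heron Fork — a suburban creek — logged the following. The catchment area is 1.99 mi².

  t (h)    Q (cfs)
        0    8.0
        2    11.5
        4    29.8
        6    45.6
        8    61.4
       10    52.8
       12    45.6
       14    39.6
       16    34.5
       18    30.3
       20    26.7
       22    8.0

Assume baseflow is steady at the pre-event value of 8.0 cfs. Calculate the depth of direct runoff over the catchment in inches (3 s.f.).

Direct runoff: 0.0, 3.5, 21.8, 37.6, 53.4, 44.8, 37.6, 31.6, 26.5, 22.3, 18.7, 0.0 cfs; ΣQ_DR = 297.8 cfs.
V = ΣQ_DR · Δt = 297.8 × 7200 s = 2.144 × 10^6 ft³.
Over A = 1.99 mi², depth = V / A = 0.464 in.

d ≈ 0.464 in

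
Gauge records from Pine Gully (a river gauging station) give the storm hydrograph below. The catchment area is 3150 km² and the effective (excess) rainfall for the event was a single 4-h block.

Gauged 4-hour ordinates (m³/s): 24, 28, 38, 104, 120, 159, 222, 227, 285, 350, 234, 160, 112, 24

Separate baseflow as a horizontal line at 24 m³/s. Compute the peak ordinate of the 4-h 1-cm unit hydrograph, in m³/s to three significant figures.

U_p ≈ 407 m³/s

Direct runoff: 0.0, 4.0, 14.0, 80.0, 96.0, 135.0, 198.0, 203.0, 261.0, 326.0, 210.0, 136.0, 88.0, 0.0 m³/s; ΣQ_DR = 1751 m³/s, peak = 326.0 m³/s.
Runoff depth d = ΣQ_DR·Δt / A = 1751 × 14400 / (3150 km²) = 8.005 mm.
The 1-cm UH is the DRH scaled by (10 mm)/d, so U_p = 326.0 × 10/8.005 = 407 m³/s.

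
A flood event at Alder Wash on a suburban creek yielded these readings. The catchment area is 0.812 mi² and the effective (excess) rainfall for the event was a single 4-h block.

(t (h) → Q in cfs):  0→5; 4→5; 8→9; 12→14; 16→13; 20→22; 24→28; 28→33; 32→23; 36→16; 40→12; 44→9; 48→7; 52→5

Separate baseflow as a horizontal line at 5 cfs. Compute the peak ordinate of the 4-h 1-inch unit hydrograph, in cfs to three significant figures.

U_p ≈ 28.0 cfs

Direct runoff: 0.0, 0.0, 4.0, 9.0, 8.0, 17.0, 23.0, 28.0, 18.0, 11.0, 7.0, 4.0, 2.0, 0.0 cfs; ΣQ_DR = 131.0 cfs, peak = 28.0 cfs.
Runoff depth d = ΣQ_DR·Δt / A = 131.0 × 14400 / (0.812 mi²) = 1.000 in.
The 1-inch UH is the DRH scaled by (1 in)/d, so U_p = 28.0 × 1/1.000 = 28.0 cfs.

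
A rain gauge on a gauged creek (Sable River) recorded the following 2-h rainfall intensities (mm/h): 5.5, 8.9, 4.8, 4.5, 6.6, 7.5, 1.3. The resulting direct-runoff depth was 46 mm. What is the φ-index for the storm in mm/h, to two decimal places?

Only the 6 blocks with intensity above φ contribute runoff: 5.5, 8.9, 4.8, 4.5, 6.6, 7.5 mm/h.
Σ(I−φ)·Δt = d  ⇒  (5.5+8.9+4.8+4.5+6.6+7.5 − 6φ)·2 = 46
φ = (37.80 − 46/2) / 6 = 2.47 mm/h.

φ ≈ 2.47 mm/h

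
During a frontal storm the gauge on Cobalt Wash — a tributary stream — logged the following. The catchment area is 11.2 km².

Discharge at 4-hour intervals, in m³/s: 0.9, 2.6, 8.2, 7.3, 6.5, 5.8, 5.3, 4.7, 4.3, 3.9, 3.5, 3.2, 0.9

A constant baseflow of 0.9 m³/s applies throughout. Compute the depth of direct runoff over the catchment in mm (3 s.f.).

d ≈ 58.4 mm

Direct runoff: 0.0, 1.7, 7.3, 6.4, 5.6, 4.9, 4.4, 3.8, 3.4, 3.0, 2.6, 2.3, 0.0 m³/s; ΣQ_DR = 45.40 m³/s.
V = ΣQ_DR · Δt = 45.40 × 14400 s = 6.538 × 10^5 m³.
Over A = 11.2 km², depth = V / A = 58.4 mm.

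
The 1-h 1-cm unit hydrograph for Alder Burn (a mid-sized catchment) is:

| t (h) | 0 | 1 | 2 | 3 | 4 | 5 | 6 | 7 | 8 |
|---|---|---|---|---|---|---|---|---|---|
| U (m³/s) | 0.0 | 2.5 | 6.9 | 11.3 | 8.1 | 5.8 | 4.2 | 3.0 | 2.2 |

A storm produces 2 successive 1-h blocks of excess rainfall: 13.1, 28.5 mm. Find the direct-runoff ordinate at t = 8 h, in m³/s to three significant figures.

By discrete convolution, Q_j = Σ (P_i / 10 mm) · U_{j−i}.
At t = 8 h (j=8): Q = (13.1/10)·2.2 + (28.5/10)·3.0 = 11.4 m³/s.

Q ≈ 11.4 m³/s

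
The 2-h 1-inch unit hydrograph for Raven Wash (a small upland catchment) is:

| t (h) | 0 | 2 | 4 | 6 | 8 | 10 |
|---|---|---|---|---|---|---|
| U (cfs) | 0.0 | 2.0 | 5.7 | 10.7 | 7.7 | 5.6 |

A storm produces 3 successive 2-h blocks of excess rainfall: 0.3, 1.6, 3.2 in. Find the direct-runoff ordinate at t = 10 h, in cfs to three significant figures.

By discrete convolution, Q_j = Σ (P_i / 1 in) · U_{j−i}.
At t = 10 h (j=5): Q = (0.3/1)·5.6 + (1.6/1)·7.7 + (3.2/1)·10.7 = 48.2 cfs.

Q ≈ 48.2 cfs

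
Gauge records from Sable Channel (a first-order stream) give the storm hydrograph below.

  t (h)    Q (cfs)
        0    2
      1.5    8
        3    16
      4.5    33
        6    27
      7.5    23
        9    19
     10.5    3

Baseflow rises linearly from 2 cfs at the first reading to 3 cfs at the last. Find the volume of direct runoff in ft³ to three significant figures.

Direct-runoff ordinates (Q − Q_b): 0.00, 5.86, 13.71, 30.57, 24.43, 20.29, 16.14, 0.00 cfs.
ΣQ_DR = 111.0 cfs.
With Δt = 1.5 h = 5400 s, V = ΣQ_DR · Δt = 111.0 × 5400 = 5.99 × 10^5 ft³.

V ≈ 5.99 × 10^5 ft³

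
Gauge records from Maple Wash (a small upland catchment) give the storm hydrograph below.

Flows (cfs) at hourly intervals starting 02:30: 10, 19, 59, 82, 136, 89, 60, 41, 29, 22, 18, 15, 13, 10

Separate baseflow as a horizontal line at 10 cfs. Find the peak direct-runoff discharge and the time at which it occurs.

Subtracting baseflow gives direct-runoff ordinates: 0.0, 9.0, 49.0, 72.0, 126.0, 79.0, 50.0, 31.0, 19.0, 12.0, 8.0, 5.0, 3.0, 0.0 cfs.
The maximum is 126.0 cfs, occurring at the reading for t = 06:30.

Q_p = 126.0 cfs at t = 06:30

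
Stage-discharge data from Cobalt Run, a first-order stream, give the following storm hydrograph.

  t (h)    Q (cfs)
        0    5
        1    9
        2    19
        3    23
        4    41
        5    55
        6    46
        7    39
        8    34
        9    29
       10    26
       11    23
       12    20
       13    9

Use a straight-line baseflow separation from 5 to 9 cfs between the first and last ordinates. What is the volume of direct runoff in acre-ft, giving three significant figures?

V ≈ 23.1 acre-ft

Direct-runoff ordinates (Q − Q_b): 0.00, 3.69, 13.38, 17.08, 34.77, 48.46, 39.15, 31.85, 26.54, 21.23, 17.92, 14.62, 11.31, 0.00 cfs.
ΣQ_DR = 280.0 cfs.
With Δt = 1 h = 3600 s, V = ΣQ_DR · Δt = 280.0 × 3600 = 1.01 × 10^6 ft³ = 23.1 acre-ft.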